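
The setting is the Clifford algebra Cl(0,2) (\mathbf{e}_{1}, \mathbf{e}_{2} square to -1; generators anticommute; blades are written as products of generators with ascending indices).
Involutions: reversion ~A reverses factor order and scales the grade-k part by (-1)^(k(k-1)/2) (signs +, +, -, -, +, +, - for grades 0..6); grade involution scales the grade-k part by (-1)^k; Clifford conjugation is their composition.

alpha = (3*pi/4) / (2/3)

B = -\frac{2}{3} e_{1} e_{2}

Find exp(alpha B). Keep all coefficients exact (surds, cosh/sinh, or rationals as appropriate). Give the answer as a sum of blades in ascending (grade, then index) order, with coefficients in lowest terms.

B^2 = (-\frac{2}{3})^2*(e_{1} e_{2})^2 = \frac{4}{9}*(-1) = -\frac{4}{9} (a basis 2-blade squares to minus the product of its generators' squares).
B^2 = -\frac{4}{9} — a negative square means the series sums to a rotation: l = \frac{2}{3}, alpha*l = \frac{3 \pi}{4}, so exp(alpha B) = cos(\frac{3 \pi}{4}) + (sin(\frac{3 \pi}{4})/(\frac{2}{3}))*B = - \frac{\sqrt{2}}{2} + (\frac{3 \sqrt{2}}{4})*B.
Answer: - \frac{\sqrt{2}}{2} - \frac{\sqrt{2}}{2} e_{1} e_{2}


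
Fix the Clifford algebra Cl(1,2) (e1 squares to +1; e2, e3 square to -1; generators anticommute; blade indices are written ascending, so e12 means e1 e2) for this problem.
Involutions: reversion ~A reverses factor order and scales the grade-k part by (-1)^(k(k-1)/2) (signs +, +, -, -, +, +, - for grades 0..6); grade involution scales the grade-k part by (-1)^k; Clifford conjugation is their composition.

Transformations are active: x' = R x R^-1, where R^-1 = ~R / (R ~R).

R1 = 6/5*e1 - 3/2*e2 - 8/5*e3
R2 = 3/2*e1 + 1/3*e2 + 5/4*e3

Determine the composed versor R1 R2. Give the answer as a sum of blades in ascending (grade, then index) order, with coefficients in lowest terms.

Distribute over the terms of R1 (each basis-blade product reordered to ascending indices, repeated generators contracted through their squares):
(6/5*e1) R2 = 9/5 + 2/5*e12 + 3/2*e13
(-3/2*e2) R2 = 1/2 + 9/4*e12 - 15/8*e23
(-8/5*e3) R2 = 2 + 12/5*e13 + 8/15*e23
Summing the partial products and collecting blades:
Answer: 43/10 + 53/20*e12 + 39/10*e13 - 161/120*e23


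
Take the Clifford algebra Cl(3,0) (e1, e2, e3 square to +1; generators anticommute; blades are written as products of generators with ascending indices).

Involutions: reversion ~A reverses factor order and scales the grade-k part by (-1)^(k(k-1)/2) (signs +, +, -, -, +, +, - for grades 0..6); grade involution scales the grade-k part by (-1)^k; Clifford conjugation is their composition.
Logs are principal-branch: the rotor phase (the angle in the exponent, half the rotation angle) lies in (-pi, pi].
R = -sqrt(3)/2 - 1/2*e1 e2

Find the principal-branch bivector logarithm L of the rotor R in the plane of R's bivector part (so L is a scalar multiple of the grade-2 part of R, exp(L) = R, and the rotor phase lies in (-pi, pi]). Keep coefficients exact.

The scalar part of R is -sqrt(3)/2, and that scalar determines the rotor phase on the principal branch; recovering the unit plane as bivector-part over sine of the phase gives L = phase * plane.
Concretely: cos(phase) = -sqrt(3)/2 gives phase = ±5*pi/6, and since phase/sin(phase) is even the sign is immaterial: L = (phase/sin(phase)) * <R>_2 = (5*pi/3) * <R>_2.
Answer: -5*pi/6*e1 e2


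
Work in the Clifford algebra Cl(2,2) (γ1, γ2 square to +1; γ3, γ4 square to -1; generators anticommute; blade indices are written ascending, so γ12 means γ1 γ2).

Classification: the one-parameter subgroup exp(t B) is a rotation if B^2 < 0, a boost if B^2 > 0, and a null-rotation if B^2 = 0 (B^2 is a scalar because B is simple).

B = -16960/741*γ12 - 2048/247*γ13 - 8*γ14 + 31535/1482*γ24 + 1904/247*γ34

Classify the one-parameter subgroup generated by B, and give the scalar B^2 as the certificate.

B^2 term by term: the squares give (-16960/741)^2*(γ12)^2 + (-2048/247)^2*(γ13)^2 + (-8)^2*(γ14)^2 + (31535/1482)^2*(γ24)^2 + (1904/247)^2*(γ34)^2 = 287641600/549081*(-1) + 4194304/61009*(+1) + 64*(+1) + 994456225/2196324*(+1) + 3625216/61009*(-1) = 9/4 (each basis 2-blade squares to minus the product of its generators' squares); cross terms between blades sharing an index anticommute and cancel; the commuting (index-disjoint) pairs give grade-4 terms 2*c*c'*(blade product), which cancel blade by blade — γ1234: -64583680/183027 + 64583680/183027 = 0 — confirming B is simple. So B^2 = 9/4.
Answer: boost, certificate B^2 = 9/4. The class reads off the invariant scalar 9/4 directly.


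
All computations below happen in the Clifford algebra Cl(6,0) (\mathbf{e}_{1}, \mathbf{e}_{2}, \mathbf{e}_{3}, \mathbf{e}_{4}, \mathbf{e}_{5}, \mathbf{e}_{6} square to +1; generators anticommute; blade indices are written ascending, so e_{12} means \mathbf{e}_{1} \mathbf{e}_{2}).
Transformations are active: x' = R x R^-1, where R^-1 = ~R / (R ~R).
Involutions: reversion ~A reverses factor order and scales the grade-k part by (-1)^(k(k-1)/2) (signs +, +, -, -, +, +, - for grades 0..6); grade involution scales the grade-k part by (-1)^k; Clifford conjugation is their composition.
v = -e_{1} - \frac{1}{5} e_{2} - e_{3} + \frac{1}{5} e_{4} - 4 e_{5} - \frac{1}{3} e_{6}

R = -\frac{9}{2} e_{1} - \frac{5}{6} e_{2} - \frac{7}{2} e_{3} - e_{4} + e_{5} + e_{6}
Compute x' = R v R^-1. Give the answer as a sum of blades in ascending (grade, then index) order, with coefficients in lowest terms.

~R = -\frac{9}{2} e_{1} - \frac{5}{6} e_{2} - \frac{7}{2} e_{3} - e_{4} + e_{5} + e_{6}, and R ~R = \frac{1303}{36}, so R^-1 = ~R / (\frac{1303}{36}).
R v = \frac{109}{30} + \frac{1}{15} e_{12} + e_{13} - \frac{19}{10} e_{14} + 19 e_{15} + \frac{5}{2} e_{16} + \frac{2}{15} e_{23} - \frac{11}{30} e_{24} + \frac{53}{15} e_{25} + \frac{43}{90} e_{26} - \frac{17}{10} e_{34} + 15 e_{35} + \frac{13}{6} e_{36} + \frac{19}{5} e_{45} + \frac{2}{15} e_{46} + \frac{11}{3} e_{56}
Answer: \frac{629}{6515} e_{1} + \frac{213}{6515} e_{2} + \frac{1937}{6515} e_{3} - \frac{2611}{6515} e_{4} + \frac{27368}{6515} e_{5} + \frac{10439}{19545} e_{6}


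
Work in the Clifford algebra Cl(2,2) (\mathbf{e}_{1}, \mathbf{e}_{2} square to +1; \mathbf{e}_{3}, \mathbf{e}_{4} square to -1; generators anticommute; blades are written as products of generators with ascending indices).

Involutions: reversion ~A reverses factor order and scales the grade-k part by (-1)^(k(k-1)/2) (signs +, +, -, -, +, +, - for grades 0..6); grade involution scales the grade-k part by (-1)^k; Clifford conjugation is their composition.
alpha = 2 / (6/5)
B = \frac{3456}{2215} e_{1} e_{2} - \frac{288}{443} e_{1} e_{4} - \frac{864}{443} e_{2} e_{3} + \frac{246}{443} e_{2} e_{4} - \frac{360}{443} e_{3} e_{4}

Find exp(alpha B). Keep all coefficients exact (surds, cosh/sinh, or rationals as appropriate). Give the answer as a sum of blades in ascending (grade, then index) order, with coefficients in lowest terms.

B^2 term by term: the squares give (\frac{3456}{2215})^2*(e_{1} e_{2})^2 + (-\frac{288}{443})^2*(e_{1} e_{4})^2 + (-\frac{864}{443})^2*(e_{2} e_{3})^2 + (\frac{246}{443})^2*(e_{2} e_{4})^2 + (-\frac{360}{443})^2*(e_{3} e_{4})^2 = \frac{11943936}{4906225}*(-1) + \frac{82944}{196249}*(+1) + \frac{746496}{196249}*(+1) + \frac{60516}{196249}*(+1) + \frac{129600}{196249}*(-1) = \frac{36}{25} (each basis 2-blade squares to minus the product of its generators' squares); cross terms between blades sharing an index anticommute and cancel; the commuting (index-disjoint) pairs give grade-4 terms 2*c*c'*(blade product), which cancel blade by blade — e_{1} e_{2} e_{3} e_{4}: -\frac{497664}{196249} + \frac{497664}{196249} = 0 — confirming B is simple. So B^2 = \frac{36}{25}.
B^2 = \frac{36}{25} — the series telescopes hyperbolically here: l = \frac{6}{5}, alpha*l = 2, so exp(alpha B) = cosh(2) + (sinh(2)/(\frac{6}{5}))*B = \cosh{\left(2 \right)} + (\frac{5 \sinh{\left(2 \right)}}{6})*B.
Answer: \cosh{\left(2 \right)} + \frac{576 \sinh{\left(2 \right)}}{443} e_{1} e_{2} - \frac{240 \sinh{\left(2 \right)}}{443} e_{1} e_{4} - \frac{720 \sinh{\left(2 \right)}}{443} e_{2} e_{3} + \frac{205 \sinh{\left(2 \right)}}{443} e_{2} e_{4} - \frac{300 \sinh{\left(2 \right)}}{443} e_{3} e_{4}


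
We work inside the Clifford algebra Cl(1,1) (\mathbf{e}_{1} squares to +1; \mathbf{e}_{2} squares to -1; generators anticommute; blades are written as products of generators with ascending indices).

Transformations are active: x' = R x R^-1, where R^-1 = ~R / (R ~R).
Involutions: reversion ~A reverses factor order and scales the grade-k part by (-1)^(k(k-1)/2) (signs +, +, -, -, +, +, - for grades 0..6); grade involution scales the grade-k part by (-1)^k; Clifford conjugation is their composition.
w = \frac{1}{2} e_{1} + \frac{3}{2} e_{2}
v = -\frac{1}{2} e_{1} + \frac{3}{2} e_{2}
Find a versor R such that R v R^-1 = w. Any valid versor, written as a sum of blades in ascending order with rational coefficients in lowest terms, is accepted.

Reasoning: v^2 = w^2 = -2 since conjugation preserves the quadratic form; R = v + w = 3 e_{2} is then valid when invertible, keeping its own part and reversing (v - w)/2.
Answer: 3 e_{2}


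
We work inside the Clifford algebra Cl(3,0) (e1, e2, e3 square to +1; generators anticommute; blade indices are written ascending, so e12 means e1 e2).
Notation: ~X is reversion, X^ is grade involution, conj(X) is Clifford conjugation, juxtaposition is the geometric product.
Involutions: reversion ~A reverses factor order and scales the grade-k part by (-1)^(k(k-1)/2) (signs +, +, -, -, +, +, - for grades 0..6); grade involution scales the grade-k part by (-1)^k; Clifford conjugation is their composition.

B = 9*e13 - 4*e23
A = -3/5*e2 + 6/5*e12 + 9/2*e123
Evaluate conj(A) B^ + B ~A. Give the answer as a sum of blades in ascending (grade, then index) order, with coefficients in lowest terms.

first term: 18*e1 + 81/2*e2 - 12/5*e3 + 24/5*e13 + 54/5*e23 - 27/5*e123
second term: -18*e1 - 81/2*e2 - 12/5*e3 - 24/5*e13 - 54/5*e23 + 27/5*e123
Answer: -24/5*e3


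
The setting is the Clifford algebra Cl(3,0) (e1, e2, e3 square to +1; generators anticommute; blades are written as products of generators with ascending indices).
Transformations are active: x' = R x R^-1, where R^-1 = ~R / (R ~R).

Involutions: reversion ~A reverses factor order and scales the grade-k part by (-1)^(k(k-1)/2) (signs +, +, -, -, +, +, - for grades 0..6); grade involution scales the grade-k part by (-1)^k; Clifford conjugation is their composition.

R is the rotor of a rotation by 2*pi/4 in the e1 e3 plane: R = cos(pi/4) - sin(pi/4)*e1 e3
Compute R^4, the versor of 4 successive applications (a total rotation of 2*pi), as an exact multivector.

Because a rotor carries half the rotation angle, composing 4 copies of this e1 e3-plane rotor multiplies the phase: 4*(pi/4) = pi, hence R^4 = cos(pi) - sin(pi)*e1 e3.
cos(pi) = -1 and sin(pi) = 0, so R^4 = -1. The total rotation 2*pi is 1 full turn, so every vector returns to itself, yet the rotor is -1, on the OTHER sheet of the double cover (an odd number of 2*pi turns).
Answer: -1


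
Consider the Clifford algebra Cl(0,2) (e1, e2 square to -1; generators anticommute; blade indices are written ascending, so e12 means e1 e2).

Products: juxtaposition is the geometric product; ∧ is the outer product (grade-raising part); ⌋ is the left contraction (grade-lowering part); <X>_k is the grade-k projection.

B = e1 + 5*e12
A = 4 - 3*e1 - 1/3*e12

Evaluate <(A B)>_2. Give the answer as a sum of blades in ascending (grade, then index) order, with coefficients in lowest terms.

step 1: 14/3 + 4*e1 + 44/3*e2 + 20*e12
step 2: 20*e12
Answer: 20*e12


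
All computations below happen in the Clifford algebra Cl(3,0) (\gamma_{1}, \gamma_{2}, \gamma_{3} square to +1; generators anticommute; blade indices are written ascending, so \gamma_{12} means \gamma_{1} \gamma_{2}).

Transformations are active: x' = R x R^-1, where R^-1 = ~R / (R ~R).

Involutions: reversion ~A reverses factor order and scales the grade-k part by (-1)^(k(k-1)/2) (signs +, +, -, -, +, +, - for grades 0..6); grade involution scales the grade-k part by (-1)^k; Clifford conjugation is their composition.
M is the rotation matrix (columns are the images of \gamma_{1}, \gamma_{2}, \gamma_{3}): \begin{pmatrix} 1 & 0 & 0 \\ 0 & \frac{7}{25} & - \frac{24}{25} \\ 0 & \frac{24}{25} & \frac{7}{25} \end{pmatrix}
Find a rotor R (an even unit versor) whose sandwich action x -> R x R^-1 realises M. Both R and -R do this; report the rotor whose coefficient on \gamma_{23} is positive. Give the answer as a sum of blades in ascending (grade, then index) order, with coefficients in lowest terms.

Method: write R = a + b12*\gamma_{12} + b13*\gamma_{13} + b23*\gamma_{23} with a^2 + b12^2 + b13^2 + b23^2 = 1 (so R^-1 = ~R). Expanding the columns R e_j ~R gives tr M = 4a^2 - 1 and, from the antisymmetric part, M21 - M12 = -4a*b12, M13 - M31 = 4a*b13, M32 - M23 = -4a*b23.
Here tr M = \frac{39}{25}, so a^2 = (1 + tr M)/4 = \frac{16}{25} and a = ±\frac{4}{5}. Taking a = \frac{4}{5}: M21 - M12 = 0, M13 - M31 = 0, M32 - M23 = \frac{48}{25}, giving b12 = 0, b13 = 0, b23 = -\frac{3}{5}, i.e. R = \frac{4}{5} - \frac{3}{5} \gamma_{23}.
Its \gamma_{23} coefficient is negative, so report the other preimage -R.
Answer: -\frac{4}{5} + \frac{3}{5} \gamma_{23}. Recall the cover is two-to-one: with M of trace \frac{39}{25}, both preimages act alike, and the stated \gamma_{23} sign chooses the sheet.


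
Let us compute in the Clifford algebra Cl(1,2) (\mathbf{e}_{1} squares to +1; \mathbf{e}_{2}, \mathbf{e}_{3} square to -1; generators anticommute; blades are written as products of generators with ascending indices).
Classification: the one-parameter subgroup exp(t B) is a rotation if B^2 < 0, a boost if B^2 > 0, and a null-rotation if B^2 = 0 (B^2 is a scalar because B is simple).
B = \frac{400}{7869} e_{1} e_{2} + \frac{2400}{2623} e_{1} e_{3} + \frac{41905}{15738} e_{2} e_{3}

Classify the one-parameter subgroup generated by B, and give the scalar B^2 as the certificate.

B^2 term by term: the squares give (\frac{400}{7869})^2*(e_{1} e_{2})^2 + (\frac{2400}{2623})^2*(e_{1} e_{3})^2 + (\frac{41905}{15738})^2*(e_{2} e_{3})^2 = \frac{160000}{61921161}*(+1) + \frac{5760000}{6880129}*(+1) + \frac{1756029025}{247684644}*(-1) = -\frac{25}{4} (each basis 2-blade squares to minus the product of its generators' squares); cross terms between blades sharing an index anticommute and cancel. So B^2 = -\frac{25}{4}.
Answer: rotation, certificate B^2 = -\frac{25}{4}. The class reads off the invariant scalar -\frac{25}{4} directly.


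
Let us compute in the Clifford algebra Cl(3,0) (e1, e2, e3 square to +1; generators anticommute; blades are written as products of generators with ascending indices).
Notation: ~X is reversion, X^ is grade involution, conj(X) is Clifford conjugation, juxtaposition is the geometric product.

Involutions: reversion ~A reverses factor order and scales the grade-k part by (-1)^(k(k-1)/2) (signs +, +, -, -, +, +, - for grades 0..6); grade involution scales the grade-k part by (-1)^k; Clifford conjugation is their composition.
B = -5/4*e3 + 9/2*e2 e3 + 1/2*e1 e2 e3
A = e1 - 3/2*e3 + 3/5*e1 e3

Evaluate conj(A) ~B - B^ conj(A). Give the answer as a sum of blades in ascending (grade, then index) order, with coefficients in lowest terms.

first term: -15/8 + 3/4*e1 + 141/20*e2 - 69/20*e1 e2 + 5/4*e1 e3 + 1/2*e2 e3 + 9/2*e1 e2 e3
second term: 15/8 + 3/4*e1 + 141/20*e2 - 69/20*e1 e2 + 5/4*e1 e3 + 1/2*e2 e3 - 9/2*e1 e2 e3
Answer: -15/4 + 9*e1 e2 e3


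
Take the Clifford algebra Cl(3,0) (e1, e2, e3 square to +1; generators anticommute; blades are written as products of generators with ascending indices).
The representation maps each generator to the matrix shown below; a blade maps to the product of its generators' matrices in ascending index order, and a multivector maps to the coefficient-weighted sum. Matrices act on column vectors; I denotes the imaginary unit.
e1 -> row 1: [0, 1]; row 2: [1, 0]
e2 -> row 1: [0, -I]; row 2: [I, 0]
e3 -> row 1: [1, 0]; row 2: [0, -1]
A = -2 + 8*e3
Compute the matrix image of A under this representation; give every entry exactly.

M = (-2)*1 + (8)*rho(e3), summed entrywise (1 is the identity matrix):
Answer: row 1: [6, 0]; row 2: [0, -10]


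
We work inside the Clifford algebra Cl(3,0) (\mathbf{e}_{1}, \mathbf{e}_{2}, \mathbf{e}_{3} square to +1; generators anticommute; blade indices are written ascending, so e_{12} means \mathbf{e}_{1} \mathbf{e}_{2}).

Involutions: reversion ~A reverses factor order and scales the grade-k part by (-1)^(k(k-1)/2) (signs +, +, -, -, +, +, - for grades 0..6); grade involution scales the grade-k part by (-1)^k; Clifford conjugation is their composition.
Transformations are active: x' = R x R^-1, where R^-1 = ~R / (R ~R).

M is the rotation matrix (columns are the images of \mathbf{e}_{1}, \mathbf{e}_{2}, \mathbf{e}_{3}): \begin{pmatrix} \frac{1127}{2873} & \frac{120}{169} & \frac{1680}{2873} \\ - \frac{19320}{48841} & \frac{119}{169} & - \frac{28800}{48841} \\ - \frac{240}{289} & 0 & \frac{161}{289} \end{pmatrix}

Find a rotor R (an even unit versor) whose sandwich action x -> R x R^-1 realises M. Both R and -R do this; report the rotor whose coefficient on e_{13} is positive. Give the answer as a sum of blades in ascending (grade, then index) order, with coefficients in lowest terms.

Method: write R = a + b12*e_{12} + b13*e_{13} + b23*e_{23} with a^2 + b12^2 + b13^2 + b23^2 = 1 (so R^-1 = ~R). Expanding the columns R e_j ~R gives tr M = 4a^2 - 1 and, from the antisymmetric part, M21 - M12 = -4a*b12, M13 - M31 = 4a*b13, M32 - M23 = -4a*b23.
Here tr M = \frac{80759}{48841}, so a^2 = (1 + tr M)/4 = \frac{32400}{48841} and a = ±\frac{180}{221}. Taking a = \frac{180}{221}: M21 - M12 = -\frac{54000}{48841}, M13 - M31 = \frac{69120}{48841}, M32 - M23 = \frac{28800}{48841}, giving b12 = \frac{75}{221}, b13 = \frac{96}{221}, b23 = -\frac{40}{221}, i.e. R = \frac{180}{221} + \frac{75}{221} e_{12} + \frac{96}{221} e_{13} - \frac{40}{221} e_{23}.
Its e_{13} coefficient is already positive.
Answer: \frac{180}{221} + \frac{75}{221} e_{12} + \frac{96}{221} e_{13} - \frac{40}{221} e_{23}. Recall the cover is two-to-one: with M of trace \frac{80759}{48841}, both preimages act alike, and the stated e_{13} sign chooses the sheet.


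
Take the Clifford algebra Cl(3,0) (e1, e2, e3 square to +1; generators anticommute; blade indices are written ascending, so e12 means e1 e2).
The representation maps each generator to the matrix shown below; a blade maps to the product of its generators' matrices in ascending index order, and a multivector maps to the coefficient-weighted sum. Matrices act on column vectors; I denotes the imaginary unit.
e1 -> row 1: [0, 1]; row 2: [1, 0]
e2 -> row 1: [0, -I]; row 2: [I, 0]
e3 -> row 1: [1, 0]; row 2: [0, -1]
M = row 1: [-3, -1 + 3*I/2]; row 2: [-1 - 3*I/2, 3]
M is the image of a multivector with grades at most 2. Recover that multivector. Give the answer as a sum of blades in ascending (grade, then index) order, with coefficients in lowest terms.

Method: 1, rho(e1), rho(e2), rho(e3) form a trace-orthogonal basis of the 2x2 complex matrices (tr(X Y) = 2 if X = Y, else 0), so M = m0*1 + m1*rho(e1) + m2*rho(e2) + m3*rho(e3) with m0 = tr(M)/2 = 0, m1 = tr(M rho(e1))/2 = -1, m2 = tr(M rho(e2))/2 = -3/2, m3 = tr(M rho(e3))/2 = -3.
Multiplying table entries, the bivector images are rho(e12) = I*rho(e3), rho(e13) = -I*rho(e2), rho(e23) = I*rho(e1); with real blade coefficients the real parts of m0..m3 are the coefficients of 1, e1, e2, e3 and the imaginary parts give the bivectors (e23: Im m1, e13: -Im m2, e12: Im m3).
Answer: -e1 - 3/2*e2 - 3*e3


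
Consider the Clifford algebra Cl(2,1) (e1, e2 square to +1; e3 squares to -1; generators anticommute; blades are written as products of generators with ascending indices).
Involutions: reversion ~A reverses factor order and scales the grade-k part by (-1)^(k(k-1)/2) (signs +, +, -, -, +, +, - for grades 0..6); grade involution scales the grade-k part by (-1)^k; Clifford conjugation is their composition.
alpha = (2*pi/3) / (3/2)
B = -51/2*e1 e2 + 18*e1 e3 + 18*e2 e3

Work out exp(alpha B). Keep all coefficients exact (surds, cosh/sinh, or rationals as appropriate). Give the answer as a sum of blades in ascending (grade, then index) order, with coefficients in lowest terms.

B^2 term by term: the squares give (-51/2)^2*(e1 e2)^2 + (18)^2*(e1 e3)^2 + (18)^2*(e2 e3)^2 = 2601/4*(-1) + 324*(+1) + 324*(+1) = -9/4 (each basis 2-blade squares to minus the product of its generators' squares); cross terms between blades sharing an index anticommute and cancel. So B^2 = -9/4.
B^2 = -9/4 — the series telescopes trigonometrically here: l = 3/2, alpha*l = 2*pi/3, so exp(alpha B) = cos(2*pi/3) + (sin(2*pi/3)/(3/2))*B = -1/2 + (sqrt(3)/3)*B.
Answer: -1/2 - 17*sqrt(3)/2*e1 e2 + 6*sqrt(3)*e1 e3 + 6*sqrt(3)*e2 e3


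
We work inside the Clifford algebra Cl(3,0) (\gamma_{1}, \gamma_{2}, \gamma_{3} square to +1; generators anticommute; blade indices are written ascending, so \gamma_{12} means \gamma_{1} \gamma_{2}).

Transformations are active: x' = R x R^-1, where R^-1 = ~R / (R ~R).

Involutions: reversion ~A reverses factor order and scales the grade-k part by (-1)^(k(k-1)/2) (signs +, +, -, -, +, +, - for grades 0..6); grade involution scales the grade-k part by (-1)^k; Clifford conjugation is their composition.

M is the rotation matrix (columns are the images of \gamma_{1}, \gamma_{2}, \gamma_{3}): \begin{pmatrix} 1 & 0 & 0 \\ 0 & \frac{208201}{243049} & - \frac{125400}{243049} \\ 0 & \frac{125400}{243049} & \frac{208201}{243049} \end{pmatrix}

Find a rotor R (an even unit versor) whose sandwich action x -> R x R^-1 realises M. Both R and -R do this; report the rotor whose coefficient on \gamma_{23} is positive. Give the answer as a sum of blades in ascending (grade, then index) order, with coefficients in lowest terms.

Method: write R = a + b12*\gamma_{12} + b13*\gamma_{13} + b23*\gamma_{23} with a^2 + b12^2 + b13^2 + b23^2 = 1 (so R^-1 = ~R). Expanding the columns R e_j ~R gives tr M = 4a^2 - 1 and, from the antisymmetric part, M21 - M12 = -4a*b12, M13 - M31 = 4a*b13, M32 - M23 = -4a*b23.
Here tr M = \frac{659451}{243049}, so a^2 = (1 + tr M)/4 = \frac{225625}{243049} and a = ±\frac{475}{493}. Taking a = \frac{475}{493}: M21 - M12 = 0, M13 - M31 = 0, M32 - M23 = \frac{250800}{243049}, giving b12 = 0, b13 = 0, b23 = -\frac{132}{493}, i.e. R = \frac{475}{493} - \frac{132}{493} \gamma_{23}.
Its \gamma_{23} coefficient is negative, so report the other preimage -R.
Answer: -\frac{475}{493} + \frac{132}{493} \gamma_{23}. Why the constraint matters: R and -R act identically through the sandwich — M has trace \frac{659451}{243049} either way — so only the sign condition on \gamma_{23} picks one of the two preimages.


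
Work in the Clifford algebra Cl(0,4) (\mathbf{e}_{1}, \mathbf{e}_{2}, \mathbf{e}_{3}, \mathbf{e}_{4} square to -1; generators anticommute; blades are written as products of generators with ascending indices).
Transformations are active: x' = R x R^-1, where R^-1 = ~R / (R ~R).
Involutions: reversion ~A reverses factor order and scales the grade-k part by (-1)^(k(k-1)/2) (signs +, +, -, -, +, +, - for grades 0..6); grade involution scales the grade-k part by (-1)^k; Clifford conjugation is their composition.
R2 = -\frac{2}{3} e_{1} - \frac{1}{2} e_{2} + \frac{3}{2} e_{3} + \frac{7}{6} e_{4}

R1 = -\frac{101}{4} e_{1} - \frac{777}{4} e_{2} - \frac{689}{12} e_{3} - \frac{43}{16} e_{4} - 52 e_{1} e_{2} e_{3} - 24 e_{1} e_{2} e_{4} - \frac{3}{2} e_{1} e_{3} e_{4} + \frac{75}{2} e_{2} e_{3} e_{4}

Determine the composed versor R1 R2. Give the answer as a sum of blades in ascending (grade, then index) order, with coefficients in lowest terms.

Distribute over the terms of R2 (each basis-blade product reordered to ascending indices, repeated generators contracted through their squares):
R1 (-\frac{2}{3} e_{1}) = -\frac{101}{6} - \frac{259}{2} e_{1} e_{2} - \frac{689}{18} e_{1} e_{3} - \frac{43}{24} e_{1} e_{4} - \frac{104}{3} e_{2} e_{3} - 16 e_{2} e_{4} - e_{3} e_{4} + 25 e_{1} e_{2} e_{3} e_{4}
R1 (-\frac{1}{2} e_{2}) = -\frac{777}{8} + \frac{101}{8} e_{1} e_{2} + 26 e_{1} e_{3} + 12 e_{1} e_{4} - \frac{689}{24} e_{2} e_{3} - \frac{43}{32} e_{2} e_{4} + \frac{75}{4} e_{3} e_{4} + \frac{3}{4} e_{1} e_{2} e_{3} e_{4}
R1 (\frac{3}{2} e_{3}) = \frac{689}{8} + 78 e_{1} e_{2} - \frac{303}{8} e_{1} e_{3} - \frac{9}{4} e_{1} e_{4} - \frac{2331}{8} e_{2} e_{3} + \frac{225}{4} e_{2} e_{4} + \frac{129}{32} e_{3} e_{4} + 36 e_{1} e_{2} e_{3} e_{4}
R1 (\frac{7}{6} e_{4}) = \frac{301}{96} + 28 e_{1} e_{2} + \frac{7}{4} e_{1} e_{3} - \frac{707}{24} e_{1} e_{4} - \frac{175}{4} e_{2} e_{3} - \frac{1813}{8} e_{2} e_{4} - \frac{4823}{72} e_{3} e_{4} - \frac{182}{3} e_{1} e_{2} e_{3} e_{4}
Summing the partial products and collecting blades:
Answer: -\frac{2371}{96} - \frac{87}{8} e_{1} e_{2} - \frac{3485}{72} e_{1} e_{3} - \frac{43}{2} e_{1} e_{4} - \frac{797}{2} e_{2} e_{3} - \frac{6007}{32} e_{2} e_{4} - \frac{13019}{288} e_{3} e_{4} + \frac{13}{12} e_{1} e_{2} e_{3} e_{4}


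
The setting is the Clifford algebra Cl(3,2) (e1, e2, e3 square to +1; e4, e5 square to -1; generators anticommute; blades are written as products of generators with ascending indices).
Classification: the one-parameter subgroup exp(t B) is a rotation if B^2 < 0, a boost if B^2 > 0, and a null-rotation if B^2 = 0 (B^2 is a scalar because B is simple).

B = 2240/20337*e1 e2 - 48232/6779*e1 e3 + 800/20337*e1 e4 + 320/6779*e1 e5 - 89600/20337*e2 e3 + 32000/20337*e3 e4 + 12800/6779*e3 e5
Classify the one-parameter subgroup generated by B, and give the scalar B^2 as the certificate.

B^2 term by term: the squares give (2240/20337)^2*(e1 e2)^2 + (-48232/6779)^2*(e1 e3)^2 + (800/20337)^2*(e1 e4)^2 + (320/6779)^2*(e1 e5)^2 + (-89600/20337)^2*(e2 e3)^2 + (32000/20337)^2*(e3 e4)^2 + (12800/6779)^2*(e3 e5)^2 = 5017600/413593569*(-1) + 2326325824/45954841*(-1) + 640000/413593569*(+1) + 102400/45954841*(+1) + 8028160000/413593569*(-1) + 1024000000/413593569*(+1) + 163840000/45954841*(+1) = -64 (each basis 2-blade squares to minus the product of its generators' squares); cross terms between blades sharing an index anticommute and cancel; the commuting (index-disjoint) pairs give grade-4 terms 2*c*c'*(blade product), which cancel blade by blade — e1 e2 e3 e4: 143360000/413593569 - 143360000/413593569 = 0; e1 e2 e3 e5: 57344000/137864523 - 57344000/137864523 = 0; e1 e3 e4 e5: -20480000/137864523 + 20480000/137864523 = 0 — confirming B is simple. So B^2 = -64.
Answer: rotation, certificate B^2 = -64. Because -64 is invariant under every versor sandwich, the classification follows from its sign alone.


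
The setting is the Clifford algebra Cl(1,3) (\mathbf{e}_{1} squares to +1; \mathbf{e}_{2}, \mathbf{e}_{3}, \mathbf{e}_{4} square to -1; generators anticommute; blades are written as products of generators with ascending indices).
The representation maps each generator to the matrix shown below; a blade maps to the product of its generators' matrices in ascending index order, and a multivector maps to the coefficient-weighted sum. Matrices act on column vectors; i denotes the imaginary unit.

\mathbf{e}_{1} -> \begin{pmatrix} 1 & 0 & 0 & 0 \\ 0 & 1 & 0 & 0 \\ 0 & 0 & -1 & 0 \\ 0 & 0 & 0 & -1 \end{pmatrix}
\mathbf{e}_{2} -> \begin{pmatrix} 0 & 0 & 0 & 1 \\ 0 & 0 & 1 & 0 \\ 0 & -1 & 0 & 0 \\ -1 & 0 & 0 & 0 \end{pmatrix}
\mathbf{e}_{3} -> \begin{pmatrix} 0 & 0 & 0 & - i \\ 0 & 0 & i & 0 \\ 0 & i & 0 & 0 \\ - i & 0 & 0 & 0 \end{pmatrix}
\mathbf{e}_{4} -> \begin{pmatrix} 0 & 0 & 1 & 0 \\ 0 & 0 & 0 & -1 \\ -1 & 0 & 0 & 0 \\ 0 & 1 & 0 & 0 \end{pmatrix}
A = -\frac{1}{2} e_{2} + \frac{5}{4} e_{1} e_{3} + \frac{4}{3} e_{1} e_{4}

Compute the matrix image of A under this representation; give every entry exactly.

Bivector images (products of the table entries): rho(e_{1} e_{3}) = rho(\mathbf{e}_{1})rho(\mathbf{e}_{3}) = \begin{pmatrix} 0 & 0 & 0 & - i \\ 0 & 0 & i & 0 \\ 0 & - i & 0 & 0 \\ i & 0 & 0 & 0 \end{pmatrix}; rho(e_{1} e_{4}) = rho(\mathbf{e}_{1})rho(\mathbf{e}_{4}) = \begin{pmatrix} 0 & 0 & 1 & 0 \\ 0 & 0 & 0 & -1 \\ 1 & 0 & 0 & 0 \\ 0 & -1 & 0 & 0 \end{pmatrix}.
M = (-\frac{1}{2})*rho(e_{2}) + (\frac{5}{4})*rho(e_{1} e_{3}) + (\frac{4}{3})*rho(e_{1} e_{4}), summed entrywise:
Answer: \begin{pmatrix} 0 & 0 & \frac{4}{3} & - \frac{1}{2} - \frac{5 i}{4} \\ 0 & 0 & - \frac{1}{2} + \frac{5 i}{4} & - \frac{4}{3} \\ \frac{4}{3} & \frac{1}{2} - \frac{5 i}{4} & 0 & 0 \\ \frac{1}{2} + \frac{5 i}{4} & - \frac{4}{3} & 0 & 0 \end{pmatrix}


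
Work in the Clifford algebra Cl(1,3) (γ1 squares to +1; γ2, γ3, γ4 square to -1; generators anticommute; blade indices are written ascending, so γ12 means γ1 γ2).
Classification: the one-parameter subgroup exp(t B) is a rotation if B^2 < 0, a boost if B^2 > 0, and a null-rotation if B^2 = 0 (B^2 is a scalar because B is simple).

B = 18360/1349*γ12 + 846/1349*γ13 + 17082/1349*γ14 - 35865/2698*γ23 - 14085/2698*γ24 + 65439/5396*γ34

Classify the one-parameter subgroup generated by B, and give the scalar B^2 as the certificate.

B^2 term by term: the squares give (18360/1349)^2*(γ12)^2 + (846/1349)^2*(γ13)^2 + (17082/1349)^2*(γ14)^2 + (-35865/2698)^2*(γ23)^2 + (-14085/2698)^2*(γ24)^2 + (65439/5396)^2*(γ34)^2 = 337089600/1819801*(+1) + 715716/1819801*(+1) + 291794724/1819801*(+1) + 1286298225/7279204*(-1) + 198387225/7279204*(-1) + 4282262721/29116816*(-1) = -81/16 (each basis 2-blade squares to minus the product of its generators' squares); cross terms between blades sharing an index anticommute and cancel; the commuting (index-disjoint) pairs give grade-4 terms 2*c*c'*(blade product), which cancel blade by blade — γ1234: 600730020/1819801 + 11915910/1819801 - 612645930/1819801 = 0 — confirming B is simple. So B^2 = -81/16.
Answer: rotation, certificate B^2 = -81/16. No conjugation can change B^2 = -81/16; the sign gives the class.


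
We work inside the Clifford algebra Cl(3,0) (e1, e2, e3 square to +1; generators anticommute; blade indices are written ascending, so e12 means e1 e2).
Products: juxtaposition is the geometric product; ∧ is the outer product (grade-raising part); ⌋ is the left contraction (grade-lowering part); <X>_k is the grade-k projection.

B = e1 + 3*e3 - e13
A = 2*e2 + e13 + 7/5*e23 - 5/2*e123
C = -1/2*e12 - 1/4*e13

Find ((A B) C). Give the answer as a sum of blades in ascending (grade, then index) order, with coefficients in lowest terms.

step 1: 1 + 3*e1 + 67/10*e2 - e3 - 109/10*e12 + 7/2*e23 + 17/5*e123
step 2: -109/20 + 31/10*e1 - 47/20*e2 + 19/20*e3 - 11/8*e12 + 3/2*e13 - 109/40*e23 + 87/40*e123
Answer: -109/20 + 31/10*e1 - 47/20*e2 + 19/20*e3 - 11/8*e12 + 3/2*e13 - 109/40*e23 + 87/40*e123


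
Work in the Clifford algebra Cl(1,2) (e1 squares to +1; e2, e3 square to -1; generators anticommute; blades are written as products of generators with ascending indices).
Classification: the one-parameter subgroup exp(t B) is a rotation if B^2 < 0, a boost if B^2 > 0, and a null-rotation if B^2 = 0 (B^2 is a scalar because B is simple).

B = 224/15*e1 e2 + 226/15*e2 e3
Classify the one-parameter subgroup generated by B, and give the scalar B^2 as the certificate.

B^2 term by term: the squares give (224/15)^2*(e1 e2)^2 + (226/15)^2*(e2 e3)^2 = 50176/225*(+1) + 51076/225*(-1) = -4 (each basis 2-blade squares to minus the product of its generators' squares); cross terms between blades sharing an index anticommute and cancel. So B^2 = -4.
Answer: rotation, certificate B^2 = -4. The class reads off the invariant scalar -4 directly.


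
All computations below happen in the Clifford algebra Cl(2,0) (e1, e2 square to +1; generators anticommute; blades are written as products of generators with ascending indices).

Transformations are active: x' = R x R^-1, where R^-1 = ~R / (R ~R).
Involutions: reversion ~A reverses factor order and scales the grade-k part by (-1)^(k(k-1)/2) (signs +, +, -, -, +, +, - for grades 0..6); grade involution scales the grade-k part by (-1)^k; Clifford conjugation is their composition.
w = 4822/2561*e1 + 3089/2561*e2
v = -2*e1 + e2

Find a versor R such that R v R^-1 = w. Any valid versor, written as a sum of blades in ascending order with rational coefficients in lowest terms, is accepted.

Key observation: q(v) = q(w) = 5 (sandwiches preserve the norm), so R = v + w = -300/2561*e1 + 5650/2561*e2 works whenever it is invertible — the component of v along it is kept and (v - w)/2 reverses, sending v to w.
Answer: -300/2561*e1 + 5650/2561*e2


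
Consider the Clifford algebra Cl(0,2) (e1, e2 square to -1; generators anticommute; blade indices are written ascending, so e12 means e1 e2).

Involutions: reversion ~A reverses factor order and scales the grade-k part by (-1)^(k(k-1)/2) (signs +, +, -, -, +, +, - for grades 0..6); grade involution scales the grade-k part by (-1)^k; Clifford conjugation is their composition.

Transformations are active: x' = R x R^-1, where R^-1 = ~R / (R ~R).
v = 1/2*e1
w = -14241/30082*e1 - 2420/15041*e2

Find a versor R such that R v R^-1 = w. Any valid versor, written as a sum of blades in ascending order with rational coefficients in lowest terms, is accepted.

The midline construction: v and w both square to -1/4, so reflecting in their sum 400/15041*e1 - 2420/15041*e2 exchanges them.
Answer: 400/15041*e1 - 2420/15041*e2


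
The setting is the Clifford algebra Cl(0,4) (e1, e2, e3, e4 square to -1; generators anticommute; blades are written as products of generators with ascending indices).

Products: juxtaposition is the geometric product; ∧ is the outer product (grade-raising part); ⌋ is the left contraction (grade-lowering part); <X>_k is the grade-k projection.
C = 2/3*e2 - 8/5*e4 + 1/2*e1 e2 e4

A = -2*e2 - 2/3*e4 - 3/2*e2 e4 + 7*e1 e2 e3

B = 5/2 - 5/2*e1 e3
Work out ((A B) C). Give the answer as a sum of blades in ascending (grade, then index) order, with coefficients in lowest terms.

step 1: -45/2*e2 - 5/3*e4 - 15/4*e2 e4 + 25/2*e1 e2 e3 + 5/3*e1 e3 e4 - 15/4*e1 e2 e3 e4
step 2: 37/3 + 15/8*e1 - 6*e2 - 15/8*e3 - 5/2*e4 + 5/6*e1 e2 + 11*e1 e3 - 45/4*e1 e4 + 5/6*e2 e3 + 334/9*e2 e4 - 25/4*e3 e4 - 6*e1 e2 e3 + 5/2*e1 e3 e4 - 170/9*e1 e2 e3 e4
Answer: 37/3 + 15/8*e1 - 6*e2 - 15/8*e3 - 5/2*e4 + 5/6*e1 e2 + 11*e1 e3 - 45/4*e1 e4 + 5/6*e2 e3 + 334/9*e2 e4 - 25/4*e3 e4 - 6*e1 e2 e3 + 5/2*e1 e3 e4 - 170/9*e1 e2 e3 e4


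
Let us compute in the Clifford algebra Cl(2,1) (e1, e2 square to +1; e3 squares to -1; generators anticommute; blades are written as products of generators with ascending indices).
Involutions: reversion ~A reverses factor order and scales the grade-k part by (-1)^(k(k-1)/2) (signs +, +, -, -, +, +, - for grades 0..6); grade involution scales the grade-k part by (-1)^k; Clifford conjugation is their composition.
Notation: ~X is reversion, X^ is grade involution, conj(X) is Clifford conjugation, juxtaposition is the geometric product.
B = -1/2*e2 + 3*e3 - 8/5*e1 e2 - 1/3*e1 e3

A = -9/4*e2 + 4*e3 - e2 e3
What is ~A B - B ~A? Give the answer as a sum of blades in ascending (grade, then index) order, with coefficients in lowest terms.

first term: -87/8 - 74/15*e1 - 3*e2 + 1/2*e3 + 1/3*e1 e2 + 8/5*e1 e3 - 19/4*e2 e3 - 143/20*e1 e2 e3
second term: -87/8 + 74/15*e1 + 3*e2 - 1/2*e3 - 1/3*e1 e2 - 8/5*e1 e3 + 19/4*e2 e3 - 143/20*e1 e2 e3
Answer: -148/15*e1 - 6*e2 + e3 + 2/3*e1 e2 + 16/5*e1 e3 - 19/2*e2 e3


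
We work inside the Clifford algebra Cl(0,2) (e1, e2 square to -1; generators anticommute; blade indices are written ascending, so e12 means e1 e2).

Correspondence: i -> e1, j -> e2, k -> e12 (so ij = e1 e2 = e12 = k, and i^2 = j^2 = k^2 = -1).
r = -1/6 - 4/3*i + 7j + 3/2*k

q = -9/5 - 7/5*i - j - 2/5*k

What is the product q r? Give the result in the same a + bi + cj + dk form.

In blades: q = -9/5 - 7/5*e1 - e2 - 2/5*e12, r = -1/6 - 4/3*e1 + 7*e2 + 3/2*e12.
Distribute q over r term by term (generator squares from the signature, products reordered to ascending indices): (-9/5)*r = 3/10 + 12/5*e1 - 63/5*e2 - 27/10*e12; (-7/5*e1)*r = -28/15 + 7/30*e1 + 21/10*e2 - 49/5*e12; (-e2)*r = 7 - 3/2*e1 + 1/6*e2 - 4/3*e12; (-2/5*e12)*r = 3/5 + 14/5*e1 + 8/15*e2 + 1/15*e12.
Sum: 181/30 + 59/15*e1 - 49/5*e2 - 413/30*e12; translating back through the correspondence:
Answer: 181/30 + 59/15*i - 49/5*j - 413/30*k


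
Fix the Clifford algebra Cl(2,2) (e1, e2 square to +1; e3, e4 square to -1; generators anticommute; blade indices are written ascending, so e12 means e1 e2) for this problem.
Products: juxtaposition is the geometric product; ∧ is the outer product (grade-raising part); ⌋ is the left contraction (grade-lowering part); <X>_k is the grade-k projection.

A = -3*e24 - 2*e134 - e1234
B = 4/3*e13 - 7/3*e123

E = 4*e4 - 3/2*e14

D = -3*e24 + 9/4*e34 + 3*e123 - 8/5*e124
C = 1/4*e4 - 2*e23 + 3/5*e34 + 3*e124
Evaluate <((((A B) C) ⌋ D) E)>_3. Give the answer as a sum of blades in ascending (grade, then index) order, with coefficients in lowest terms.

step 1: -5*e4 + 6*e24 + 7*e134 + 4*e1234
step 2: 5/4 + 69/5*e1 - 3/2*e2 + 9*e3 + 63/5*e12 - 7/4*e13 - 8*e14 - 87/5*e23 - 12*e34 - e123 - 14*e124 + 10*e234
step 3: 232/5 - 261/5*e1 - 151/20*e2 - 189/5*e3 + 441/100*e4 - 27*e12 + 9/2*e13 - 12/5*e14 + 207/5*e23 - 2583/100*e24 + 45/16*e34 + 15/4*e123 - 2*e124
step 4: -351/25 + 597/200*e1 + 2508/25*e2 - 45/4*e3 + 2639/10*e4 - 6149/200*e12 + 135/32*e13 - 1392/5*e14 - 707/10*e24 - 2889/20*e34 - 4773/40*e124 - 387/10*e134 + 6399/40*e234 - 471/10*e1234
step 5: -4773/40*e124 - 387/10*e134 + 6399/40*e234
Answer: -4773/40*e124 - 387/10*e134 + 6399/40*e234


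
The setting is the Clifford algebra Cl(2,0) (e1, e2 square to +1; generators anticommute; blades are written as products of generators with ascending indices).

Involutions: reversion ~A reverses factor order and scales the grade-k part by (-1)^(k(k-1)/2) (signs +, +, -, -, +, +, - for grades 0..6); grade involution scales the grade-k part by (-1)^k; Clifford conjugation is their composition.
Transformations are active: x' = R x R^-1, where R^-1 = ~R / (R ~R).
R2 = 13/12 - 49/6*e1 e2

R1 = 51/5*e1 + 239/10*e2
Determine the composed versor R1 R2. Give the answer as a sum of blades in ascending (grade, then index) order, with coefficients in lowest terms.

Distribute over the terms of R1 (each basis-blade product reordered to ascending indices, repeated generators contracted through their squares):
(51/5*e1) R2 = 221/20*e1 - 833/10*e2
(239/10*e2) R2 = 11711/60*e1 + 3107/120*e2
Summing the partial products and collecting blades:
Answer: 6187/30*e1 - 6889/120*e2


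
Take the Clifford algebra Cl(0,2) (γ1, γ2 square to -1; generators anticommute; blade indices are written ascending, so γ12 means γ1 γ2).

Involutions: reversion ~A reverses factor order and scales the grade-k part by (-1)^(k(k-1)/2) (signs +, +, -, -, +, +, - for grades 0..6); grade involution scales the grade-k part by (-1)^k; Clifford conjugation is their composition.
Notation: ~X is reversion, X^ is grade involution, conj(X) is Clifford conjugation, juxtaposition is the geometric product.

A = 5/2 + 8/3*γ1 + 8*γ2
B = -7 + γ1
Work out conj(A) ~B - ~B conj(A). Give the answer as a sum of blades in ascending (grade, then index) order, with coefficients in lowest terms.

first term: -89/6 + 127/6*γ1 + 56*γ2 + 8*γ12
second term: -89/6 + 127/6*γ1 + 56*γ2 - 8*γ12
Answer: 16*γ12


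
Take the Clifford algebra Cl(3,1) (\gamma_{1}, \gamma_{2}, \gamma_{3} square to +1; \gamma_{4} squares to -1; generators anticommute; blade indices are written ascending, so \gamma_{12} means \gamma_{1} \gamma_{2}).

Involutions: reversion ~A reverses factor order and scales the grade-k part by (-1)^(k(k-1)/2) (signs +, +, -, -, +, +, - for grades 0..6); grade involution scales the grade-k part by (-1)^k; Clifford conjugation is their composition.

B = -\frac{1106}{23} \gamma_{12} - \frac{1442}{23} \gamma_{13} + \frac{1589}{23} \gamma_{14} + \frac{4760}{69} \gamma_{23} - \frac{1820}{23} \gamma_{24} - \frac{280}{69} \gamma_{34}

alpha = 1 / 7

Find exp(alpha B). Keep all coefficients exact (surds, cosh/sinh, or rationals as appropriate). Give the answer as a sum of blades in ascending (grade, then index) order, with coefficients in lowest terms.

B^2 term by term: the squares give (-\frac{1106}{23})^2*(\gamma_{12})^2 + (-\frac{1442}{23})^2*(\gamma_{13})^2 + (\frac{1589}{23})^2*(\gamma_{14})^2 + (\frac{4760}{69})^2*(\gamma_{23})^2 + (-\frac{1820}{23})^2*(\gamma_{24})^2 + (-\frac{280}{69})^2*(\gamma_{34})^2 = \frac{1223236}{529}*(-1) + \frac{2079364}{529}*(-1) + \frac{2524921}{529}*(+1) + \frac{22657600}{4761}*(-1) + \frac{3312400}{529}*(+1) + \frac{78400}{4761}*(+1) = 49 (each basis 2-blade squares to minus the product of its generators' squares); cross terms between blades sharing an index anticommute and cancel; the commuting (index-disjoint) pairs give grade-4 terms 2*c*c'*(blade product), which cancel blade by blade — \gamma_{1234}: \frac{619360}{1587} - \frac{5248880}{529} + \frac{15127280}{1587} = 0 — confirming B is simple. So B^2 = 49.
B^2 = 49 — a positive square means the series sums to a boost: l = 7, alpha*l = 1, so exp(alpha B) = cosh(1) + (sinh(1)/7)*B = \cosh{\left(1 \right)} + (\frac{\sinh{\left(1 \right)}}{7})*B.
Answer: \cosh{\left(1 \right)} - \frac{158 \sinh{\left(1 \right)}}{23} \gamma_{12} - \frac{206 \sinh{\left(1 \right)}}{23} \gamma_{13} + \frac{227 \sinh{\left(1 \right)}}{23} \gamma_{14} + \frac{680 \sinh{\left(1 \right)}}{69} \gamma_{23} - \frac{260 \sinh{\left(1 \right)}}{23} \gamma_{24} - \frac{40 \sinh{\left(1 \right)}}{69} \gamma_{34}
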